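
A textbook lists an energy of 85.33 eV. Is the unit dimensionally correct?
Yes

energy has SI base units: kg * m^2 / s^2
eV reduces to the same SI base units, so it is a valid unit for energy.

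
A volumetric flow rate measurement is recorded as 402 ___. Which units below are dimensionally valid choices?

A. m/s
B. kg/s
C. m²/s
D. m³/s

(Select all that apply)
D

volumetric flow rate has SI base units: m^3 / s

Checking each option against m^3 / s:
  A. m/s: ✗ does not match
  B. kg/s: ✗ does not match
  C. m²/s: ✗ does not match
  D. m³/s: ✓ matches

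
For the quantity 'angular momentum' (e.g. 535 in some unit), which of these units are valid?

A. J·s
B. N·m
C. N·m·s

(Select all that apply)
A, C

angular momentum has SI base units: kg * m^2 / s

Checking each option against kg * m^2 / s:
  A. J·s: ✓ matches
  B. N·m: ✗ does not match
  C. N·m·s: ✓ matches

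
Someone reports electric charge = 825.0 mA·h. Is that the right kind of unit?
Yes

electric charge has SI base units: A * s
mA·h reduces to the same SI base units, so it is a valid unit for electric charge.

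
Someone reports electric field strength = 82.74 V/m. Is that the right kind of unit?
Yes

electric field strength has SI base units: kg * m / (A * s^3)
V/m reduces to the same SI base units, so it is a valid unit for electric field strength.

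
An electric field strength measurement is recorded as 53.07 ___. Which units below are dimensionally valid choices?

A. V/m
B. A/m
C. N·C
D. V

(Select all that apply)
A

electric field strength has SI base units: kg * m / (A * s^3)

Checking each option against kg * m / (A * s^3):
  A. V/m: ✓ matches
  B. A/m: ✗ does not match
  C. N·C: ✗ does not match
  D. V: ✗ does not match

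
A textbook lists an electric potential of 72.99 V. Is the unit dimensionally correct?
Yes

electric potential has SI base units: kg * m^2 / (A * s^3)
V reduces to the same SI base units, so it is a valid unit for electric potential.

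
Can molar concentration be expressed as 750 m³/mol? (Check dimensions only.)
No

molar concentration has SI base units: mol / m^3
m³/mol does NOT reduce to mol / m^3; a valid unit for molar concentration would be e.g. mol/m³.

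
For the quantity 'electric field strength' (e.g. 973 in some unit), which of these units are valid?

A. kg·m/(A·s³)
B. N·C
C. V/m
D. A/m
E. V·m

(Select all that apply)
A, C

electric field strength has SI base units: kg * m / (A * s^3)

Checking each option against kg * m / (A * s^3):
  A. kg·m/(A·s³): ✓ matches
  B. N·C: ✗ does not match
  C. V/m: ✓ matches
  D. A/m: ✗ does not match
  E. V·m: ✗ does not match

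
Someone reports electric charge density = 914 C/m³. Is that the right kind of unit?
Yes

electric charge density has SI base units: A * s / m^3
C/m³ reduces to the same SI base units, so it is a valid unit for electric charge density.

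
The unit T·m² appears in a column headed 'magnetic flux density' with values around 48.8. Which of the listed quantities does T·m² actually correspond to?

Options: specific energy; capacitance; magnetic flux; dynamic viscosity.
magnetic flux

magnetic flux density should have units dimensionally equivalent to kg / (A * s^2) (e.g. T).
The given unit 'T·m²' reduces to kg * m^2 / (A * s^2). Of the listed options, that is the dimensionality of magnetic flux.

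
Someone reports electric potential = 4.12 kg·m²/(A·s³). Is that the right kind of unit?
Yes

electric potential has SI base units: kg * m^2 / (A * s^3)
kg·m²/(A·s³) reduces to the same SI base units, so it is a valid unit for electric potential.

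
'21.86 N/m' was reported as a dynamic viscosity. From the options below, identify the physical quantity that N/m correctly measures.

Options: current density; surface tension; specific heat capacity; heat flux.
surface tension

dynamic viscosity should have units dimensionally equivalent to kg / (m * s) (e.g. Pa·s).
The given unit 'N/m' reduces to kg / s^2. Of the listed options, that is the dimensionality of surface tension.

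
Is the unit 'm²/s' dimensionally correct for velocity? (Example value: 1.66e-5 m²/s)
No

velocity has SI base units: m / s
m²/s does NOT reduce to m / s; a valid unit for velocity would be e.g. m/s.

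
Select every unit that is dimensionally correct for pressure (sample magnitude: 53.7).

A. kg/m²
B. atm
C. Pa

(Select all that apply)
B, C

pressure has SI base units: kg / (m * s^2)

Checking each option against kg / (m * s^2):
  A. kg/m²: ✗ does not match
  B. atm: ✓ matches
  C. Pa: ✓ matches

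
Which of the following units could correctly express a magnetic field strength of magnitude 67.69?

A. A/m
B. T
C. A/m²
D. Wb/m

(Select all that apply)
A

magnetic field strength has SI base units: A / m

Checking each option against A / m:
  A. A/m: ✓ matches
  B. T: ✗ does not match
  C. A/m²: ✗ does not match
  D. Wb/m: ✗ does not match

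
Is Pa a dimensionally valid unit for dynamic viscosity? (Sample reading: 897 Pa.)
No

dynamic viscosity has SI base units: kg / (m * s)
Pa does NOT reduce to kg / (m * s); a valid unit for dynamic viscosity would be e.g. Pa·s.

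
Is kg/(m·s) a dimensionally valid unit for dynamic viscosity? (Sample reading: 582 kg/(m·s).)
Yes

dynamic viscosity has SI base units: kg / (m * s)
kg/(m·s) reduces to the same SI base units, so it is a valid unit for dynamic viscosity.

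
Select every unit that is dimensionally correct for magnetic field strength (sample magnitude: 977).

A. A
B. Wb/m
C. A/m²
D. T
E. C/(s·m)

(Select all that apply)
E

magnetic field strength has SI base units: A / m

Checking each option against A / m:
  A. A: ✗ does not match
  B. Wb/m: ✗ does not match
  C. A/m²: ✗ does not match
  D. T: ✗ does not match
  E. C/(s·m): ✓ matches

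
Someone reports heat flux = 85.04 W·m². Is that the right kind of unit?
No

heat flux has SI base units: kg / s^3
W·m² does NOT reduce to kg / s^3; a valid unit for heat flux would be e.g. W/m².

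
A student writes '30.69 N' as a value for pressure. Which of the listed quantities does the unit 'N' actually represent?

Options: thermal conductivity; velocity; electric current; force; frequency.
force

pressure should have units dimensionally equivalent to kg / (m * s^2) (e.g. Pa).
The given unit 'N' reduces to kg * m / s^2. Of the listed options, that is the dimensionality of force.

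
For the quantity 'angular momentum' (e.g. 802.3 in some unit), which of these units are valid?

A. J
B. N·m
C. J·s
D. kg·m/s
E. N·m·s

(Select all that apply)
C, E

angular momentum has SI base units: kg * m^2 / s

Checking each option against kg * m^2 / s:
  A. J: ✗ does not match
  B. N·m: ✗ does not match
  C. J·s: ✓ matches
  D. kg·m/s: ✗ does not match
  E. N·m·s: ✓ matches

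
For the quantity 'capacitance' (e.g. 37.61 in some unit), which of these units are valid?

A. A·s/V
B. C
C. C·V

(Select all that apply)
A

capacitance has SI base units: A^2 * s^4 / (kg * m^2)

Checking each option against A^2 * s^4 / (kg * m^2):
  A. A·s/V: ✓ matches
  B. C: ✗ does not match
  C. C·V: ✗ does not match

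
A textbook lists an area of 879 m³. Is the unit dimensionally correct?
No

area has SI base units: m^2
m³ does NOT reduce to m^2; a valid unit for area would be e.g. m².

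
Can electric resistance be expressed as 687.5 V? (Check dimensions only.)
No

electric resistance has SI base units: kg * m^2 / (A^2 * s^3)
V does NOT reduce to kg * m^2 / (A^2 * s^3); a valid unit for electric resistance would be e.g. Ω.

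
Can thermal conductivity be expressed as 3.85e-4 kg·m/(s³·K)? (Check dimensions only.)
Yes

thermal conductivity has SI base units: kg * m / (s^3 * K)
kg·m/(s³·K) reduces to the same SI base units, so it is a valid unit for thermal conductivity.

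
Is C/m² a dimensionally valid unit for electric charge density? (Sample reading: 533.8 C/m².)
No

electric charge density has SI base units: A * s / m^3
C/m² does NOT reduce to A * s / m^3; a valid unit for electric charge density would be e.g. C/m³.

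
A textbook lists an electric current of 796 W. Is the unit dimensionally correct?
No

electric current has SI base units: A
W does NOT reduce to A; a valid unit for electric current would be e.g. A.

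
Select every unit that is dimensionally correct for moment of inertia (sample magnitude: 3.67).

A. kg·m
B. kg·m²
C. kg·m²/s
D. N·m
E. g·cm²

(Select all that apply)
B, E

moment of inertia has SI base units: kg * m^2

Checking each option against kg * m^2:
  A. kg·m: ✗ does not match
  B. kg·m²: ✓ matches
  C. kg·m²/s: ✗ does not match
  D. N·m: ✗ does not match
  E. g·cm²: ✓ matches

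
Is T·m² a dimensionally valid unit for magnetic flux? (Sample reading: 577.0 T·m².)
Yes

magnetic flux has SI base units: kg * m^2 / (A * s^2)
T·m² reduces to the same SI base units, so it is a valid unit for magnetic flux.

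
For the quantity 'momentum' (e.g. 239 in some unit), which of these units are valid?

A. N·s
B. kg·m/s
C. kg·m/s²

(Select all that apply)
A, B

momentum has SI base units: kg * m / s

Checking each option against kg * m / s:
  A. N·s: ✓ matches
  B. kg·m/s: ✓ matches
  C. kg·m/s²: ✗ does not match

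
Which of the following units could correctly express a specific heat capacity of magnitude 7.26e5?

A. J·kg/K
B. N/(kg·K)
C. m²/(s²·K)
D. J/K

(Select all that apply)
C

specific heat capacity has SI base units: m^2 / (s^2 * K)

Checking each option against m^2 / (s^2 * K):
  A. J·kg/K: ✗ does not match
  B. N/(kg·K): ✗ does not match
  C. m²/(s²·K): ✓ matches
  D. J/K: ✗ does not match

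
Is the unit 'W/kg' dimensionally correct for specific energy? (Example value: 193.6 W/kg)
No

specific energy has SI base units: m^2 / s^2
W/kg does NOT reduce to m^2 / s^2; a valid unit for specific energy would be e.g. J/kg.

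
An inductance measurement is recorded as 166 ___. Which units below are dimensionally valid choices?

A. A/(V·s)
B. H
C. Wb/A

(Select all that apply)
B, C

inductance has SI base units: kg * m^2 / (A^2 * s^2)

Checking each option against kg * m^2 / (A^2 * s^2):
  A. A/(V·s): ✗ does not match
  B. H: ✓ matches
  C. Wb/A: ✓ matches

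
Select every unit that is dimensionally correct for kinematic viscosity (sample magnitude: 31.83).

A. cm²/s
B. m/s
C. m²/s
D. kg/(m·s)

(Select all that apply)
A, C

kinematic viscosity has SI base units: m^2 / s

Checking each option against m^2 / s:
  A. cm²/s: ✓ matches
  B. m/s: ✗ does not match
  C. m²/s: ✓ matches
  D. kg/(m·s): ✗ does not match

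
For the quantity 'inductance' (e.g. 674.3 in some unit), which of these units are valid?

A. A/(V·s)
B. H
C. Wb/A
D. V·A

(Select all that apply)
B, C

inductance has SI base units: kg * m^2 / (A^2 * s^2)

Checking each option against kg * m^2 / (A^2 * s^2):
  A. A/(V·s): ✗ does not match
  B. H: ✓ matches
  C. Wb/A: ✓ matches
  D. V·A: ✗ does not match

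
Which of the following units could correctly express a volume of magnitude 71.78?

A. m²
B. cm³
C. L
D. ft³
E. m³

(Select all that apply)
B, C, D, E

volume has SI base units: m^3

Checking each option against m^3:
  A. m²: ✗ does not match
  B. cm³: ✓ matches
  C. L: ✓ matches
  D. ft³: ✓ matches
  E. m³: ✓ matches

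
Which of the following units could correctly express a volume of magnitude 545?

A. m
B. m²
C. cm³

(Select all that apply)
C

volume has SI base units: m^3

Checking each option against m^3:
  A. m: ✗ does not match
  B. m²: ✗ does not match
  C. cm³: ✓ matches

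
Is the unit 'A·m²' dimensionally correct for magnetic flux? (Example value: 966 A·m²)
No

magnetic flux has SI base units: kg * m^2 / (A * s^2)
A·m² does NOT reduce to kg * m^2 / (A * s^2); a valid unit for magnetic flux would be e.g. Wb.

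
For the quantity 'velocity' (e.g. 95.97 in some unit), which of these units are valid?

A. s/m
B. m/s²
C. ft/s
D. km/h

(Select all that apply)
C, D

velocity has SI base units: m / s

Checking each option against m / s:
  A. s/m: ✗ does not match
  B. m/s²: ✗ does not match
  C. ft/s: ✓ matches
  D. km/h: ✓ matches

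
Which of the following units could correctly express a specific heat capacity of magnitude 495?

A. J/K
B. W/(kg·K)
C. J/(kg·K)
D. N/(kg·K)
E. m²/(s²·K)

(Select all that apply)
C, E

specific heat capacity has SI base units: m^2 / (s^2 * K)

Checking each option against m^2 / (s^2 * K):
  A. J/K: ✗ does not match
  B. W/(kg·K): ✗ does not match
  C. J/(kg·K): ✓ matches
  D. N/(kg·K): ✗ does not match
  E. m²/(s²·K): ✓ matches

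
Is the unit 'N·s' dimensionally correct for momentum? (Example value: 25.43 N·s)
Yes

momentum has SI base units: kg * m / s
N·s reduces to the same SI base units, so it is a valid unit for momentum.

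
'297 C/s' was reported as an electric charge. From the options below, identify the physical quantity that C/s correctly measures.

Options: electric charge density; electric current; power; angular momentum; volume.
electric current

electric charge should have units dimensionally equivalent to A * s (e.g. C).
The given unit 'C/s' reduces to A. Of the listed options, that is the dimensionality of electric current.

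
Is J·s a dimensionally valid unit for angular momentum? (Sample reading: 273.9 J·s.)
Yes

angular momentum has SI base units: kg * m^2 / s
J·s reduces to the same SI base units, so it is a valid unit for angular momentum.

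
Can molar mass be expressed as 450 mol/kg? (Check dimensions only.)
No

molar mass has SI base units: kg / mol
mol/kg does NOT reduce to kg / mol; a valid unit for molar mass would be e.g. kg/mol.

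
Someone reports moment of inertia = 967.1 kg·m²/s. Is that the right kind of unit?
No

moment of inertia has SI base units: kg * m^2
kg·m²/s does NOT reduce to kg * m^2; a valid unit for moment of inertia would be e.g. kg·m².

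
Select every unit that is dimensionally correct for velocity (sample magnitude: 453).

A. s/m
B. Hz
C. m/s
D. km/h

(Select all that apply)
C, D

velocity has SI base units: m / s

Checking each option against m / s:
  A. s/m: ✗ does not match
  B. Hz: ✗ does not match
  C. m/s: ✓ matches
  D. km/h: ✓ matches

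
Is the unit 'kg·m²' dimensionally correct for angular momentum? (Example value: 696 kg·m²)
No

angular momentum has SI base units: kg * m^2 / s
kg·m² does NOT reduce to kg * m^2 / s; a valid unit for angular momentum would be e.g. kg·m²/s.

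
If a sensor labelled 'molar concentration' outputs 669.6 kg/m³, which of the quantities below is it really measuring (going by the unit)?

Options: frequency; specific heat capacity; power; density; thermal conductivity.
density

molar concentration should have units dimensionally equivalent to mol / m^3 (e.g. mol/m³).
The given unit 'kg/m³' reduces to kg / m^3. Of the listed options, that is the dimensionality of density.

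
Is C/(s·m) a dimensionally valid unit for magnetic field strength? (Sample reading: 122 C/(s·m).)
Yes

magnetic field strength has SI base units: A / m
C/(s·m) reduces to the same SI base units, so it is a valid unit for magnetic field strength.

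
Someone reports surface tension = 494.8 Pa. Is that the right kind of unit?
No

surface tension has SI base units: kg / s^2
Pa does NOT reduce to kg / s^2; a valid unit for surface tension would be e.g. N/m.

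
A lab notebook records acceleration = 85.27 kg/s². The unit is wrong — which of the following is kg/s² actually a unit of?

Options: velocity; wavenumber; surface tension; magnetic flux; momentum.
surface tension

acceleration should have units dimensionally equivalent to m / s^2 (e.g. m/s²).
The given unit 'kg/s²' reduces to kg / s^2. Of the listed options, that is the dimensionality of surface tension.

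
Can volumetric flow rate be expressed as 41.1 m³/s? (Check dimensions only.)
Yes

volumetric flow rate has SI base units: m^3 / s
m³/s reduces to the same SI base units, so it is a valid unit for volumetric flow rate.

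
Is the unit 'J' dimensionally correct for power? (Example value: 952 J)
No

power has SI base units: kg * m^2 / s^3
J does NOT reduce to kg * m^2 / s^3; a valid unit for power would be e.g. W.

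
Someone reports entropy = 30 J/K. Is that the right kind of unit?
Yes

entropy has SI base units: kg * m^2 / (s^2 * K)
J/K reduces to the same SI base units, so it is a valid unit for entropy.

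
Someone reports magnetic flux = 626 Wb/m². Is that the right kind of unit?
No

magnetic flux has SI base units: kg * m^2 / (A * s^2)
Wb/m² does NOT reduce to kg * m^2 / (A * s^2); a valid unit for magnetic flux would be e.g. Wb.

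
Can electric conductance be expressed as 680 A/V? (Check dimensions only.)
Yes

electric conductance has SI base units: A^2 * s^3 / (kg * m^2)
A/V reduces to the same SI base units, so it is a valid unit for electric conductance.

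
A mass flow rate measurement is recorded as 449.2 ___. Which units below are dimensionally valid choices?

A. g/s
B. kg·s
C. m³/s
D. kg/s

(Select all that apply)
A, D

mass flow rate has SI base units: kg / s

Checking each option against kg / s:
  A. g/s: ✓ matches
  B. kg·s: ✗ does not match
  C. m³/s: ✗ does not match
  D. kg/s: ✓ matches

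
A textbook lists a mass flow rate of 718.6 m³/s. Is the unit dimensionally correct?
No

mass flow rate has SI base units: kg / s
m³/s does NOT reduce to kg / s; a valid unit for mass flow rate would be e.g. kg/s.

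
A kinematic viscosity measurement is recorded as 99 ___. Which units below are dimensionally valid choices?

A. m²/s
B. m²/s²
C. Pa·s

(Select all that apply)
A

kinematic viscosity has SI base units: m^2 / s

Checking each option against m^2 / s:
  A. m²/s: ✓ matches
  B. m²/s²: ✗ does not match
  C. Pa·s: ✗ does not match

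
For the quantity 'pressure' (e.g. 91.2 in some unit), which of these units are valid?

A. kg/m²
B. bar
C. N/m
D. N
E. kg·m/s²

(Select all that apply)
B

pressure has SI base units: kg / (m * s^2)

Checking each option against kg / (m * s^2):
  A. kg/m²: ✗ does not match
  B. bar: ✓ matches
  C. N/m: ✗ does not match
  D. N: ✗ does not match
  E. kg·m/s²: ✗ does not match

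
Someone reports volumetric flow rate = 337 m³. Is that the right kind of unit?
No

volumetric flow rate has SI base units: m^3 / s
m³ does NOT reduce to m^3 / s; a valid unit for volumetric flow rate would be e.g. m³/s.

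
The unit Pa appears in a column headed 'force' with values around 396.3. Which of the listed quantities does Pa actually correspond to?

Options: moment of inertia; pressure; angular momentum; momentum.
pressure

force should have units dimensionally equivalent to kg * m / s^2 (e.g. N).
The given unit 'Pa' reduces to kg / (m * s^2). Of the listed options, that is the dimensionality of pressure.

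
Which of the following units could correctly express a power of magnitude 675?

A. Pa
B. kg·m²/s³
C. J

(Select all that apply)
B

power has SI base units: kg * m^2 / s^3

Checking each option against kg * m^2 / s^3:
  A. Pa: ✗ does not match
  B. kg·m²/s³: ✓ matches
  C. J: ✗ does not match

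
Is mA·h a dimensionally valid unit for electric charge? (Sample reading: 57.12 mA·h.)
Yes

electric charge has SI base units: A * s
mA·h reduces to the same SI base units, so it is a valid unit for electric charge.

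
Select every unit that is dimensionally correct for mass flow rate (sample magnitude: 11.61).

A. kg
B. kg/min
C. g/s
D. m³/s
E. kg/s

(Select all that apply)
B, C, E

mass flow rate has SI base units: kg / s

Checking each option against kg / s:
  A. kg: ✗ does not match
  B. kg/min: ✓ matches
  C. g/s: ✓ matches
  D. m³/s: ✗ does not match
  E. kg/s: ✓ matches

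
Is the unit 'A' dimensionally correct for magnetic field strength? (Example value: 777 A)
No

magnetic field strength has SI base units: A / m
A does NOT reduce to A / m; a valid unit for magnetic field strength would be e.g. A/m.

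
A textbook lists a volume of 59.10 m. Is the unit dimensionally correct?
No

volume has SI base units: m^3
m does NOT reduce to m^3; a valid unit for volume would be e.g. m³.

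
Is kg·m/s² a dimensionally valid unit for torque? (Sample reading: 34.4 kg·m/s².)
No

torque has SI base units: kg * m^2 / s^2
kg·m/s² does NOT reduce to kg * m^2 / s^2; a valid unit for torque would be e.g. N·m.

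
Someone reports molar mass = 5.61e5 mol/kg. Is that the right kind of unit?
No

molar mass has SI base units: kg / mol
mol/kg does NOT reduce to kg / mol; a valid unit for molar mass would be e.g. kg/mol.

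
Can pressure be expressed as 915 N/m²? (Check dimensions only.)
Yes

pressure has SI base units: kg / (m * s^2)
N/m² reduces to the same SI base units, so it is a valid unit for pressure.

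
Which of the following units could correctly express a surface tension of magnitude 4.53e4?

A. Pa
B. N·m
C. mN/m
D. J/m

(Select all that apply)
C

surface tension has SI base units: kg / s^2

Checking each option against kg / s^2:
  A. Pa: ✗ does not match
  B. N·m: ✗ does not match
  C. mN/m: ✓ matches
  D. J/m: ✗ does not match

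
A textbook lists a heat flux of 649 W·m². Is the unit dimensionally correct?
No

heat flux has SI base units: kg / s^3
W·m² does NOT reduce to kg / s^3; a valid unit for heat flux would be e.g. W/m².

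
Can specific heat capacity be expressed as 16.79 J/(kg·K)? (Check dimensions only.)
Yes

specific heat capacity has SI base units: m^2 / (s^2 * K)
J/(kg·K) reduces to the same SI base units, so it is a valid unit for specific heat capacity.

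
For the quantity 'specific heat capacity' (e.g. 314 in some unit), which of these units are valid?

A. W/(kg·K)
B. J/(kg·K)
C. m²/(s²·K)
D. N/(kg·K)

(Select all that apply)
B, C

specific heat capacity has SI base units: m^2 / (s^2 * K)

Checking each option against m^2 / (s^2 * K):
  A. W/(kg·K): ✗ does not match
  B. J/(kg·K): ✓ matches
  C. m²/(s²·K): ✓ matches
  D. N/(kg·K): ✗ does not match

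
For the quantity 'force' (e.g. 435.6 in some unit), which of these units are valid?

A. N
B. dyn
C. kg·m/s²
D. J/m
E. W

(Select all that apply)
A, B, C, D

force has SI base units: kg * m / s^2

Checking each option against kg * m / s^2:
  A. N: ✓ matches
  B. dyn: ✓ matches
  C. kg·m/s²: ✓ matches
  D. J/m: ✓ matches
  E. W: ✗ does not match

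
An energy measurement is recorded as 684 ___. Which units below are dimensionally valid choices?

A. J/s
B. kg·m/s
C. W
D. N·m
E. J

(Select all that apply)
D, E

energy has SI base units: kg * m^2 / s^2

Checking each option against kg * m^2 / s^2:
  A. J/s: ✗ does not match
  B. kg·m/s: ✗ does not match
  C. W: ✗ does not match
  D. N·m: ✓ matches
  E. J: ✓ matches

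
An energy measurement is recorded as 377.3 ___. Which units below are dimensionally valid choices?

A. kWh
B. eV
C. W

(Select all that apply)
A, B

energy has SI base units: kg * m^2 / s^2

Checking each option against kg * m^2 / s^2:
  A. kWh: ✓ matches
  B. eV: ✓ matches
  C. W: ✗ does not match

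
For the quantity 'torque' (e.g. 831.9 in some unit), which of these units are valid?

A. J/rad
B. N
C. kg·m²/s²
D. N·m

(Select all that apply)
A, C, D

torque has SI base units: kg * m^2 / s^2

Checking each option against kg * m^2 / s^2:
  A. J/rad: ✓ matches
  B. N: ✗ does not match
  C. kg·m²/s²: ✓ matches
  D. N·m: ✓ matches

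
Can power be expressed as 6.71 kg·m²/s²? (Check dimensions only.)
No

power has SI base units: kg * m^2 / s^3
kg·m²/s² does NOT reduce to kg * m^2 / s^3; a valid unit for power would be e.g. W.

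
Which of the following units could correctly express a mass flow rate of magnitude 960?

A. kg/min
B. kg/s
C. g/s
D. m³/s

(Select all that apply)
A, B, C

mass flow rate has SI base units: kg / s

Checking each option against kg / s:
  A. kg/min: ✓ matches
  B. kg/s: ✓ matches
  C. g/s: ✓ matches
  D. m³/s: ✗ does not match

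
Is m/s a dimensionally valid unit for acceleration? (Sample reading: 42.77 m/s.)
No

acceleration has SI base units: m / s^2
m/s does NOT reduce to m / s^2; a valid unit for acceleration would be e.g. m/s².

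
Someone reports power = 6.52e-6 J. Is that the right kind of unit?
No

power has SI base units: kg * m^2 / s^3
J does NOT reduce to kg * m^2 / s^3; a valid unit for power would be e.g. W.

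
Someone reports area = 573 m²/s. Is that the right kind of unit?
No

area has SI base units: m^2
m²/s does NOT reduce to m^2; a valid unit for area would be e.g. m².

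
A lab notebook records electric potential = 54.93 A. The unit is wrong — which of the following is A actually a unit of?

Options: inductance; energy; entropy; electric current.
electric current

electric potential should have units dimensionally equivalent to kg * m^2 / (A * s^3) (e.g. V).
The given unit 'A' reduces to A. Of the listed options, that is the dimensionality of electric current.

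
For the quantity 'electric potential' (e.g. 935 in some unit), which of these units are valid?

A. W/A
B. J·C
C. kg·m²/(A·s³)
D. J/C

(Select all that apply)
A, C, D

electric potential has SI base units: kg * m^2 / (A * s^3)

Checking each option against kg * m^2 / (A * s^3):
  A. W/A: ✓ matches
  B. J·C: ✗ does not match
  C. kg·m²/(A·s³): ✓ matches
  D. J/C: ✓ matches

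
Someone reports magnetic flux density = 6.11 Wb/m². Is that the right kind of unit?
Yes

magnetic flux density has SI base units: kg / (A * s^2)
Wb/m² reduces to the same SI base units, so it is a valid unit for magnetic flux density.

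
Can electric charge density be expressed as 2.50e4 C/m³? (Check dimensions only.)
Yes

electric charge density has SI base units: A * s / m^3
C/m³ reduces to the same SI base units, so it is a valid unit for electric charge density.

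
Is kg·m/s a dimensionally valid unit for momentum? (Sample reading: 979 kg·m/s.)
Yes

momentum has SI base units: kg * m / s
kg·m/s reduces to the same SI base units, so it is a valid unit for momentum.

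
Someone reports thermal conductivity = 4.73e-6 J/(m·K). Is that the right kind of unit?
No

thermal conductivity has SI base units: kg * m / (s^3 * K)
J/(m·K) does NOT reduce to kg * m / (s^3 * K); a valid unit for thermal conductivity would be e.g. W/(m·K).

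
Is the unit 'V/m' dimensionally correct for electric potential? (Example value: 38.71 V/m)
No

electric potential has SI base units: kg * m^2 / (A * s^3)
V/m does NOT reduce to kg * m^2 / (A * s^3); a valid unit for electric potential would be e.g. V.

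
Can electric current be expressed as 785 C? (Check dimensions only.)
No

electric current has SI base units: A
C does NOT reduce to A; a valid unit for electric current would be e.g. A.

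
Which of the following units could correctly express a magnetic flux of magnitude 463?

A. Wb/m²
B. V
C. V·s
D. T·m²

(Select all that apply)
C, D

magnetic flux has SI base units: kg * m^2 / (A * s^2)

Checking each option against kg * m^2 / (A * s^2):
  A. Wb/m²: ✗ does not match
  B. V: ✗ does not match
  C. V·s: ✓ matches
  D. T·m²: ✓ matches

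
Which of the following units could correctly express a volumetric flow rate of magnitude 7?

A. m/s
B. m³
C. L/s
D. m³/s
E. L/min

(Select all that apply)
C, D, E

volumetric flow rate has SI base units: m^3 / s

Checking each option against m^3 / s:
  A. m/s: ✗ does not match
  B. m³: ✗ does not match
  C. L/s: ✓ matches
  D. m³/s: ✓ matches
  E. L/min: ✓ matches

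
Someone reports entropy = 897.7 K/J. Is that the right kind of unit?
No

entropy has SI base units: kg * m^2 / (s^2 * K)
K/J does NOT reduce to kg * m^2 / (s^2 * K); a valid unit for entropy would be e.g. J/K.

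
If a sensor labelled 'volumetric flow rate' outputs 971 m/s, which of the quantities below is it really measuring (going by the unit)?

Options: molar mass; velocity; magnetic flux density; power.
velocity

volumetric flow rate should have units dimensionally equivalent to m^3 / s (e.g. m³/s).
The given unit 'm/s' reduces to m / s. Of the listed options, that is the dimensionality of velocity.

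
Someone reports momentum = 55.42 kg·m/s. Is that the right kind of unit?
Yes

momentum has SI base units: kg * m / s
kg·m/s reduces to the same SI base units, so it is a valid unit for momentum.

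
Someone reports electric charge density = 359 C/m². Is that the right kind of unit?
No

electric charge density has SI base units: A * s / m^3
C/m² does NOT reduce to A * s / m^3; a valid unit for electric charge density would be e.g. C/m³.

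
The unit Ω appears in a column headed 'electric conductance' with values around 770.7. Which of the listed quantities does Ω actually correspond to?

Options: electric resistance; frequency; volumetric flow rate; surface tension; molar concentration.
electric resistance

electric conductance should have units dimensionally equivalent to A^2 * s^3 / (kg * m^2) (e.g. S).
The given unit 'Ω' reduces to kg * m^2 / (A^2 * s^3). Of the listed options, that is the dimensionality of electric resistance.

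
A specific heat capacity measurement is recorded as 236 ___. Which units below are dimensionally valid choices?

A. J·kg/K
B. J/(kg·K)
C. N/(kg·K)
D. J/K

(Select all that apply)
B

specific heat capacity has SI base units: m^2 / (s^2 * K)

Checking each option against m^2 / (s^2 * K):
  A. J·kg/K: ✗ does not match
  B. J/(kg·K): ✓ matches
  C. N/(kg·K): ✗ does not match
  D. J/K: ✗ does not match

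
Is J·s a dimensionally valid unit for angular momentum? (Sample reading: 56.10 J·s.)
Yes

angular momentum has SI base units: kg * m^2 / s
J·s reduces to the same SI base units, so it is a valid unit for angular momentum.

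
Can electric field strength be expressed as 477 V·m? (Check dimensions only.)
No

electric field strength has SI base units: kg * m / (A * s^3)
V·m does NOT reduce to kg * m / (A * s^3); a valid unit for electric field strength would be e.g. V/m.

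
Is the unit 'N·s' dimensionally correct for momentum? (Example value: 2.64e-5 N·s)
Yes

momentum has SI base units: kg * m / s
N·s reduces to the same SI base units, so it is a valid unit for momentum.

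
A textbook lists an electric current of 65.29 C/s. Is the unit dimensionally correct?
Yes

electric current has SI base units: A
C/s reduces to the same SI base units, so it is a valid unit for electric current.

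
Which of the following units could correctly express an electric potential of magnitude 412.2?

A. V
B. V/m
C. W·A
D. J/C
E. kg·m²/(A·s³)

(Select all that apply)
A, D, E

electric potential has SI base units: kg * m^2 / (A * s^3)

Checking each option against kg * m^2 / (A * s^3):
  A. V: ✓ matches
  B. V/m: ✗ does not match
  C. W·A: ✗ does not match
  D. J/C: ✓ matches
  E. kg·m²/(A·s³): ✓ matches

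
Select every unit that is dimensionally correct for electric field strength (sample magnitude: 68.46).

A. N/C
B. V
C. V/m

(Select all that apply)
A, C

electric field strength has SI base units: kg * m / (A * s^3)

Checking each option against kg * m / (A * s^3):
  A. N/C: ✓ matches
  B. V: ✗ does not match
  C. V/m: ✓ matches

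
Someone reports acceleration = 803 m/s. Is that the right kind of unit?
No

acceleration has SI base units: m / s^2
m/s does NOT reduce to m / s^2; a valid unit for acceleration would be e.g. m/s².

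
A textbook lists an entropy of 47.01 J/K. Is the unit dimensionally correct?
Yes

entropy has SI base units: kg * m^2 / (s^2 * K)
J/K reduces to the same SI base units, so it is a valid unit for entropy.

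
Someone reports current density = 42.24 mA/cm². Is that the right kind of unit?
Yes

current density has SI base units: A / m^2
mA/cm² reduces to the same SI base units, so it is a valid unit for current density.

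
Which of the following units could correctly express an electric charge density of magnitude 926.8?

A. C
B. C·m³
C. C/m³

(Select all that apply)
C

electric charge density has SI base units: A * s / m^3

Checking each option against A * s / m^3:
  A. C: ✗ does not match
  B. C·m³: ✗ does not match
  C. C/m³: ✓ matches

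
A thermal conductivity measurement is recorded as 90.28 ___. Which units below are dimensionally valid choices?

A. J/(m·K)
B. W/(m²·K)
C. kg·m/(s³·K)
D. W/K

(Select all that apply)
C

thermal conductivity has SI base units: kg * m / (s^3 * K)

Checking each option against kg * m / (s^3 * K):
  A. J/(m·K): ✗ does not match
  B. W/(m²·K): ✗ does not match
  C. kg·m/(s³·K): ✓ matches
  D. W/K: ✗ does not match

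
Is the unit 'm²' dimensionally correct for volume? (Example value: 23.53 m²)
No

volume has SI base units: m^3
m² does NOT reduce to m^3; a valid unit for volume would be e.g. m³.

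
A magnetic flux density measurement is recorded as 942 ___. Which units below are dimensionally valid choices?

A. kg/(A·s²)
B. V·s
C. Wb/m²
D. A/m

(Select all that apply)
A, C

magnetic flux density has SI base units: kg / (A * s^2)

Checking each option against kg / (A * s^2):
  A. kg/(A·s²): ✓ matches
  B. V·s: ✗ does not match
  C. Wb/m²: ✓ matches
  D. A/m: ✗ does not match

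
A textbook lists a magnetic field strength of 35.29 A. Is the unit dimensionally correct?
No

magnetic field strength has SI base units: A / m
A does NOT reduce to A / m; a valid unit for magnetic field strength would be e.g. A/m.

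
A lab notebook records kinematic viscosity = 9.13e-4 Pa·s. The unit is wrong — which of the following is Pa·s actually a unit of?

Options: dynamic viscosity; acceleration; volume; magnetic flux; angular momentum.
dynamic viscosity

kinematic viscosity should have units dimensionally equivalent to m^2 / s (e.g. m²/s).
The given unit 'Pa·s' reduces to kg / (m * s). Of the listed options, that is the dimensionality of dynamic viscosity.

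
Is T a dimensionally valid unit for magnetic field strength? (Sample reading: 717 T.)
No

magnetic field strength has SI base units: A / m
T does NOT reduce to A / m; a valid unit for magnetic field strength would be e.g. A/m.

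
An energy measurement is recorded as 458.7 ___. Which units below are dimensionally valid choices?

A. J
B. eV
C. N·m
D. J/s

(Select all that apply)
A, B, C

energy has SI base units: kg * m^2 / s^2

Checking each option against kg * m^2 / s^2:
  A. J: ✓ matches
  B. eV: ✓ matches
  C. N·m: ✓ matches
  D. J/s: ✗ does not match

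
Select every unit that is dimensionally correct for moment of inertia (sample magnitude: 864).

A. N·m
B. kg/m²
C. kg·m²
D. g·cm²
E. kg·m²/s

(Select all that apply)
C, D

moment of inertia has SI base units: kg * m^2

Checking each option against kg * m^2:
  A. N·m: ✗ does not match
  B. kg/m²: ✗ does not match
  C. kg·m²: ✓ matches
  D. g·cm²: ✓ matches
  E. kg·m²/s: ✗ does not match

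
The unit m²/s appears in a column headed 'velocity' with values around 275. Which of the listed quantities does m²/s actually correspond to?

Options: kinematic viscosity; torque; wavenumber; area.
kinematic viscosity

velocity should have units dimensionally equivalent to m / s (e.g. m/s).
The given unit 'm²/s' reduces to m^2 / s. Of the listed options, that is the dimensionality of kinematic viscosity.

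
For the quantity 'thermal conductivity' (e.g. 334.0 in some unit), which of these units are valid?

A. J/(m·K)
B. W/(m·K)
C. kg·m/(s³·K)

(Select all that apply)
B, C

thermal conductivity has SI base units: kg * m / (s^3 * K)

Checking each option against kg * m / (s^3 * K):
  A. J/(m·K): ✗ does not match
  B. W/(m·K): ✓ matches
  C. kg·m/(s³·K): ✓ matches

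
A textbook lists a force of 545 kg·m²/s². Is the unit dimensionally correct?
No

force has SI base units: kg * m / s^2
kg·m²/s² does NOT reduce to kg * m / s^2; a valid unit for force would be e.g. N.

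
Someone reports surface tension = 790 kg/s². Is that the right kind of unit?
Yes

surface tension has SI base units: kg / s^2
kg/s² reduces to the same SI base units, so it is a valid unit for surface tension.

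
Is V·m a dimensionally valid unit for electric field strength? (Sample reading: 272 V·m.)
No

electric field strength has SI base units: kg * m / (A * s^3)
V·m does NOT reduce to kg * m / (A * s^3); a valid unit for electric field strength would be e.g. V/m.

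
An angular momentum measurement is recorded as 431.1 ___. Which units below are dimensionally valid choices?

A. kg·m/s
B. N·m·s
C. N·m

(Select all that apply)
B

angular momentum has SI base units: kg * m^2 / s

Checking each option against kg * m^2 / s:
  A. kg·m/s: ✗ does not match
  B. N·m·s: ✓ matches
  C. N·m: ✗ does not match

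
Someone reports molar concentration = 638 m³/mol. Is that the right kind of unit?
No

molar concentration has SI base units: mol / m^3
m³/mol does NOT reduce to mol / m^3; a valid unit for molar concentration would be e.g. mol/m³.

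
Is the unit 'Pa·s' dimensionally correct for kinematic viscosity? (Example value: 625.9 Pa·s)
No

kinematic viscosity has SI base units: m^2 / s
Pa·s does NOT reduce to m^2 / s; a valid unit for kinematic viscosity would be e.g. m²/s.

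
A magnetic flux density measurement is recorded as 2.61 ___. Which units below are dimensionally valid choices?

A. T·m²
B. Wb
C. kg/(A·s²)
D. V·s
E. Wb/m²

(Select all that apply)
C, E

magnetic flux density has SI base units: kg / (A * s^2)

Checking each option against kg / (A * s^2):
  A. T·m²: ✗ does not match
  B. Wb: ✗ does not match
  C. kg/(A·s²): ✓ matches
  D. V·s: ✗ does not match
  E. Wb/m²: ✓ matches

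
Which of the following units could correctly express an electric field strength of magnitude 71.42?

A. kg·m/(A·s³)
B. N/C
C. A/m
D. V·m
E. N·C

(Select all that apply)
A, B

electric field strength has SI base units: kg * m / (A * s^3)

Checking each option against kg * m / (A * s^3):
  A. kg·m/(A·s³): ✓ matches
  B. N/C: ✓ matches
  C. A/m: ✗ does not match
  D. V·m: ✗ does not match
  E. N·C: ✗ does not match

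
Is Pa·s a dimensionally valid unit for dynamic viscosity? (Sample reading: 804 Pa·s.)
Yes

dynamic viscosity has SI base units: kg / (m * s)
Pa·s reduces to the same SI base units, so it is a valid unit for dynamic viscosity.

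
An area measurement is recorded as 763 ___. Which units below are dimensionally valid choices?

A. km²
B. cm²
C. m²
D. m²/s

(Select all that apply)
A, B, C

area has SI base units: m^2

Checking each option against m^2:
  A. km²: ✓ matches
  B. cm²: ✓ matches
  C. m²: ✓ matches
  D. m²/s: ✗ does not match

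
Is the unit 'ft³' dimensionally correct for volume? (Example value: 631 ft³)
Yes

volume has SI base units: m^3
ft³ reduces to the same SI base units, so it is a valid unit for volume.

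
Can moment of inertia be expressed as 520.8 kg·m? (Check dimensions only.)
No

moment of inertia has SI base units: kg * m^2
kg·m does NOT reduce to kg * m^2; a valid unit for moment of inertia would be e.g. kg·m².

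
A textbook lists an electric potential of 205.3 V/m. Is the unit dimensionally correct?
No

electric potential has SI base units: kg * m^2 / (A * s^3)
V/m does NOT reduce to kg * m^2 / (A * s^3); a valid unit for electric potential would be e.g. V.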